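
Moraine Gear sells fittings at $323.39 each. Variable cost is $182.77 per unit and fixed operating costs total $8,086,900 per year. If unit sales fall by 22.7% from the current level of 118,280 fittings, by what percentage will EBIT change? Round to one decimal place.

Contribution at this volume is 118,280 × $140.62 = $16,632,533.60.
Subtracting fixed costs: EBIT = $16,632,533.60 − $8,086,900 = $8,545,633.60.
DOL = contribution ÷ EBIT = $16,632,533.60 ÷ $8,545,633.60 = 1.9463.
%ΔEBIT = DOL × %ΔSales = 1.9463 × -22.7% = -44.2%.

-44.2%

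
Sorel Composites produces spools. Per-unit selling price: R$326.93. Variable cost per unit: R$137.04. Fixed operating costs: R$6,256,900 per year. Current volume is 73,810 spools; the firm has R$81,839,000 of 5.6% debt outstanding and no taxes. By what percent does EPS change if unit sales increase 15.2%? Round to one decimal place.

+67.1%

Total contribution margin = 73,810 × R$189.89 = R$14,015,780.90.
Subtracting fixed costs: EBIT = R$14,015,780.90 − R$6,256,900 = R$7,758,880.90.
Interest = R$4,582,984.00, so EBIT − I = R$3,175,896.90.
DCL = total CM / (EBIT − I) = R$14,015,780.90 / R$3,175,896.90 = 4.4132.
EPS therefore changes by 4.4132 × (+15.2%) = +67.1%.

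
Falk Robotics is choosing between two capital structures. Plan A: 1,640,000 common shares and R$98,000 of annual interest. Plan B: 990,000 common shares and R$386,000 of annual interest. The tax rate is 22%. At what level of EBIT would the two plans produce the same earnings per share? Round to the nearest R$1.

R$824,646

At indifference, (EBIT − 98,000)(1 − t)/1,640,000 = (EBIT − 386,000)(1 − t)/990,000.
The (1 − t) factor cancels: (EBIT − 98,000) × 990,000 = (EBIT − 386,000) × 1,640,000.
EBIT × (1,640,000 − 990,000) = 386,000 × 1,640,000 − 98,000 × 990,000 = 536,020,000,000, so EBIT = 536,020,000,000 ÷ 650,000 = 824,646.15.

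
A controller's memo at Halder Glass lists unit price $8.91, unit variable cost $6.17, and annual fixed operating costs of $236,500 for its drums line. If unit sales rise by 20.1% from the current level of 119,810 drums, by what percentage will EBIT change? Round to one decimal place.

+71.9%

Total contribution margin = 119,810 × $2.74 = $328,279.40.
EBIT = $328,279.40 − $236,500 = $91,779.40.
So DOL = total CM / EBIT = $328,279.40 / $91,779.40 = 3.5768.
%ΔEBIT = DOL × %ΔSales = 3.5768 × +20.1% = +71.9%.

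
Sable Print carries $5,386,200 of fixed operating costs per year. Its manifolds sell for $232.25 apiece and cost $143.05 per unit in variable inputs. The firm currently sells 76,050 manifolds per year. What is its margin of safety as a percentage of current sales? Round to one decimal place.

Each unit contributes $232.25 − $143.05 = $89.20. Break-even units = $5,386,200 ÷ $89.20 = 60,383.41; break-even revenue = 60,383.41 × $232.25 = $14,024,046.52.
Actual sales revenue = 76,050 × $232.25 = $17,662,612.50.
Margin of safety = ($17,662,612.50 − $14,024,046.52) ÷ $17,662,612.50 = 20.6%.

20.6%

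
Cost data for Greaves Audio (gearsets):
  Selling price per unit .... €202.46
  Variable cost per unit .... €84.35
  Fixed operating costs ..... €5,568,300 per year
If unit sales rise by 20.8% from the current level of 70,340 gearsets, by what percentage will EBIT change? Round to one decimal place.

Total contribution margin = 70,340 × €118.11 = €8,307,857.40.
Subtracting fixed costs: EBIT = €8,307,857.40 − €5,568,300 = €2,739,557.40.
DOL = contribution ÷ EBIT = €8,307,857.40 ÷ €2,739,557.40 = 3.0326.
%ΔEBIT = DOL × %ΔSales = 3.0326 × +20.8% = +63.1%.

+63.1%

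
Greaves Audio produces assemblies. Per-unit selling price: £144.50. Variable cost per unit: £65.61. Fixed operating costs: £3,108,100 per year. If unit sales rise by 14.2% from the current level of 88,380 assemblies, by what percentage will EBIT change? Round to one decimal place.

At 88,380 units, contribution = 88,380 × £78.89 = £6,972,298.20.
Operating income = contribution − fixed costs = £6,972,298.20 − £3,108,100 = £3,864,198.20.
So DOL = total CM / EBIT = £6,972,298.20 / £3,864,198.20 = 1.8043.
Operating income changes by 1.8043 × +14.2% = +25.6%.

+25.6%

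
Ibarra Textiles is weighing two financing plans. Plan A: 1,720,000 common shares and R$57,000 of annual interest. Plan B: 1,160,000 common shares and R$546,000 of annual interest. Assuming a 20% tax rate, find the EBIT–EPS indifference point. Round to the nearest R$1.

R$1,558,929

At indifference, (EBIT − 57,000)(1 − t)/1,720,000 = (EBIT − 546,000)(1 − t)/1,160,000.
Cancelling (1 − t) and cross-multiplying: 1,160,000·(EBIT − 57,000) = 1,720,000·(EBIT − 546,000).
EBIT × (1,720,000 − 1,160,000) = 546,000 × 1,720,000 − 57,000 × 1,160,000 = 873,000,000,000, so EBIT = 873,000,000,000 ÷ 560,000 = 1,558,928.57.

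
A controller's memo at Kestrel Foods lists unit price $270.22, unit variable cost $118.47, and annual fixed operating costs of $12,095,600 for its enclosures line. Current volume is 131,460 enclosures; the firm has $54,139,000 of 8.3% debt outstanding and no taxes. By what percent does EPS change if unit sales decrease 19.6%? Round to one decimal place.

-116.4%

Total contribution margin = 131,460 × $151.75 = $19,949,055.00.
EBIT = $19,949,055.00 − $12,095,600 = $7,853,455.00.
Interest = $4,493,537.00, so EBIT − I = $3,359,918.00.
Degree of combined leverage = contribution ÷ (EBIT − I) = $19,949,055.00 ÷ $3,359,918.00 = 5.9374.
%ΔEPS = DCL × %ΔSales = 5.9374 × -19.6% = -116.4%.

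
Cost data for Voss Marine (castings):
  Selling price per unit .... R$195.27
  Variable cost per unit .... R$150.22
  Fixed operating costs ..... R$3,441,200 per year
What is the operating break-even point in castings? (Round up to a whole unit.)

Each unit contributes R$195.27 − R$150.22 = R$45.05.
Break-even Q = R$3,441,200 / R$45.05 = 76,386.24 → 76,387 castings.

76,387 castings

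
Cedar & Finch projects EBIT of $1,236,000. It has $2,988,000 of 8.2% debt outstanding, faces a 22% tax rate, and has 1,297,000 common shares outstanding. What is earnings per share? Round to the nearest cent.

Pre-tax income = $1,236,000 − $245,016.00 = $990,984.00.
Net income = $990,984.00 × (1 − 0.22) = $772,967.52.
EPS = $772,967.52 ÷ 1,297,000 = $0.60.

$0.60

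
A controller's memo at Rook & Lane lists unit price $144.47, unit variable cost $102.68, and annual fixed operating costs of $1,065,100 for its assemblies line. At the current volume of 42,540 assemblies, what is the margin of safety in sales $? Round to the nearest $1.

Unit CM = price − variable cost = $144.47 − $102.68 = $41.79. Break-even units = $1,065,100 ÷ $41.79 = 25,486.96; break-even revenue = 25,486.96 × $144.47 = $3,682,100.91.
Current sales = 42,540 × $144.47 = $6,145,753.80.
Margin of safety = $6,145,753.80 − $3,682,100.91 = $2,463,653.

$2,463,653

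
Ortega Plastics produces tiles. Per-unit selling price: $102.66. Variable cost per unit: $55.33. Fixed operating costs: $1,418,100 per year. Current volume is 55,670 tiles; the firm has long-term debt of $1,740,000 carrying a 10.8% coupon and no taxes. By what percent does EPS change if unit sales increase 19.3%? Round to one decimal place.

At 55,670 units, contribution = 55,670 × $47.33 = $2,634,861.10.
Operating income = contribution − fixed costs = $2,634,861.10 − $1,418,100 = $1,216,761.10.
After interest of $187,920.00, pre-tax earnings = $1,028,841.10.
Degree of combined leverage = contribution ÷ (EBIT − I) = $2,634,861.10 ÷ $1,028,841.10 = 2.5610.
%ΔEPS = DCL × %ΔSales = 2.5610 × +19.3% = +49.4%.

+49.4%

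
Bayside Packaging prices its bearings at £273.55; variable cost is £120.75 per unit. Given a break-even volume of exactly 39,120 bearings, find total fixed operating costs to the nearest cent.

£5,977,536.00

Contribution margin per unit = £273.55 − £120.75 = £152.80.
Fixed costs = break-even units × CM = 39,120 × £152.80 = £5,977,536.00.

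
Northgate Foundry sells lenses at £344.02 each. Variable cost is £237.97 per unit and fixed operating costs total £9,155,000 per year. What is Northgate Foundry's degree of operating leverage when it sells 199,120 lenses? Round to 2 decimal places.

1.77

Total contribution margin = 199,120 × £106.05 = £21,116,676.00.
Operating income = contribution − fixed costs = £21,116,676.00 − £9,155,000 = £11,961,676.00.
Degree of operating leverage = £21,116,676.00 / £11,961,676.00 = 1.7654.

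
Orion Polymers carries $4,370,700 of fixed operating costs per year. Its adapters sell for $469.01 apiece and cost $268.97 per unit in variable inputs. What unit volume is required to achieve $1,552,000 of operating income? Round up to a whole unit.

Contribution margin per unit = $469.01 − $268.97 = $200.04.
Need Q such that Q × $200.04 − $4,370,700 = $1,552,000, i.e. Q = $5,922,700 / $200.04 = 29,607.58 → 29,608.

29,608 adapters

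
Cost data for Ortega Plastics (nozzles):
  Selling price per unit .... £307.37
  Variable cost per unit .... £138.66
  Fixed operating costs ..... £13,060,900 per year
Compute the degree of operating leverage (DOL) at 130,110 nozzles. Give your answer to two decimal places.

Contribution at this volume is 130,110 × £168.71 = £21,950,858.10.
Subtracting fixed costs: EBIT = £21,950,858.10 − £13,060,900 = £8,889,958.10.
So DOL = total CM / EBIT = £21,950,858.10 / £8,889,958.10 = 2.4692.

2.47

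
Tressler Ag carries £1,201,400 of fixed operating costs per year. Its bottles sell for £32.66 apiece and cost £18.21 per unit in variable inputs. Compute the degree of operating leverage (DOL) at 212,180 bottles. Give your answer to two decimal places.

Total contribution margin = 212,180 × £14.45 = £3,066,001.00.
Operating income = contribution − fixed costs = £3,066,001.00 − £1,201,400 = £1,864,601.00.
DOL = contribution ÷ EBIT = £3,066,001.00 ÷ £1,864,601.00 = 1.6443.

1.64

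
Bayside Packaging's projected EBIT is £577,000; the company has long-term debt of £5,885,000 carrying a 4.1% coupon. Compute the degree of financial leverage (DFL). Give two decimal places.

Annual interest charges come to £241,285.00.
DFL = EBIT ÷ (EBIT − I) = £577,000 ÷ (£577,000 − £241,285.00) = £577,000 ÷ £335,715.00 = 1.7187.

1.72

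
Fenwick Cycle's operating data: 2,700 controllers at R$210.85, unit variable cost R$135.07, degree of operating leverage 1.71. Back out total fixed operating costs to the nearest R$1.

R$84,953

Contribution at this volume is 2,700 × R$75.78 = R$204,606.00.
DOL = contribution / EBIT, so EBIT = R$204,606.00 / 1.71 = R$119,652.63.
And FC = contribution − EBIT = R$204,606.00 − R$119,652.63 = R$84,953.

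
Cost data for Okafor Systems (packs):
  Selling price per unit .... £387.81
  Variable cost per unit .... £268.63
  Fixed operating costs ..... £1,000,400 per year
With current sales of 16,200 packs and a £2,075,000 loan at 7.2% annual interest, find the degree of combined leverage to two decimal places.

2.47

Total contribution margin = 16,200 × £119.18 = £1,930,716.00.
Subtracting fixed costs: EBIT = £1,930,716.00 − £1,000,400 = £930,316.00. Interest = £149,400.00, so EBIT − I = £780,916.00.
Degree of total leverage = total CM / (EBIT − interest) = £1,930,716.00 / £780,916.00 = 2.4724.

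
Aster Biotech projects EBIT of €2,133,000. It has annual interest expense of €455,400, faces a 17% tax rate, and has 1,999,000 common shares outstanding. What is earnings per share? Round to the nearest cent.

€0.70

Interest = €455,400.00, so EBT = €2,133,000 − €455,400.00 = €1,677,600.00.
Net income = €1,677,600.00 × (1 − 0.17) = €1,392,408.00.
EPS = €1,392,408.00 ÷ 1,999,000 = €0.70.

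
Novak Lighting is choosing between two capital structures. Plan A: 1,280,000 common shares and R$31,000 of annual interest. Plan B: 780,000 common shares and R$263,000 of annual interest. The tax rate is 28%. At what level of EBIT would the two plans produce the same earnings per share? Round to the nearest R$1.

Set EPS_A = EPS_B: (EBIT − R$31,000)(1 − 0.28) ÷ 1,280,000 = (EBIT − R$263,000)(1 − 0.28) ÷ 780,000.
Cancelling (1 − t) and cross-multiplying: 780,000·(EBIT − 31,000) = 1,280,000·(EBIT − 263,000).
Solving, EBIT = (263,000·1,280,000 − 31,000·780,000) / (1,280,000 − 780,000) = 312,460,000,000 / 500,000 = 624,920.00.

R$624,920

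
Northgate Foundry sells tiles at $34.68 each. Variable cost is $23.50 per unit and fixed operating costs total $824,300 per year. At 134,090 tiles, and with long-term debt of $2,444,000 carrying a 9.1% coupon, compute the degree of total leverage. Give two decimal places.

Total contribution margin = 134,090 × $11.18 = $1,499,126.20.
EBIT = $1,499,126.20 − $824,300 = $674,826.20. Interest = $222,404.00.
DOL = $1,499,126.20 ÷ $674,826.20 = 2.2215; DFL = $674,826.20 ÷ $452,422.20 = 1.4916.
DCL = DOL × DFL = 2.2215 × 1.4916 = 3.3136.

3.31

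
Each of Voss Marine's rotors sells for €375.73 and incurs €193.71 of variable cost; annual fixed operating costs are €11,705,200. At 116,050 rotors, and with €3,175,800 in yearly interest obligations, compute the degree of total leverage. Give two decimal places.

Total contribution margin = 116,050 × €182.02 = €21,123,421.00.
EBIT = €21,123,421.00 − €11,705,200 = €9,418,221.00. Interest = €3,175,800.00.
DOL = €21,123,421.00 ÷ €9,418,221.00 = 2.2428; DFL = €9,418,221.00 ÷ €6,242,421.00 = 1.5087.
DCL = DOL × DFL = 2.2428 × 1.5087 = 3.3837.

3.38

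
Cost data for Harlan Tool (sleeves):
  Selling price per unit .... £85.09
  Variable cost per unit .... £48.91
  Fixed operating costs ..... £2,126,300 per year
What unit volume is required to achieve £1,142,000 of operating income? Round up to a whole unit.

90,335 sleeves

Each unit contributes £85.09 − £48.91 = £36.18.
Required volume = (fixed costs + target profit) ÷ CM = (£2,126,300 + £1,142,000) ÷ £36.18 = 90,334.44, so 90,335 sleeves.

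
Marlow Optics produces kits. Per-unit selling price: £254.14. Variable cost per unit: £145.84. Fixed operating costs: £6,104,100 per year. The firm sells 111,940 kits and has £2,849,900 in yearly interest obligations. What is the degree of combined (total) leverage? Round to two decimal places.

Contribution at this volume is 111,940 × £108.30 = £12,123,102.00.
Operating income = contribution − fixed costs = £12,123,102.00 − £6,104,100 = £6,019,002.00. Interest = £2,849,900.00, so EBIT − I = £3,169,102.00.
Degree of total leverage = total CM / (EBIT − interest) = £12,123,102.00 / £3,169,102.00 = 3.8254.

3.83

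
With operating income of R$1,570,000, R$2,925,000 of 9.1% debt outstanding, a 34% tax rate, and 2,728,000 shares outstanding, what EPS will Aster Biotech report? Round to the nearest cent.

Pre-tax income = R$1,570,000 − R$266,175.00 = R$1,303,825.00.
After tax at 34%: net income = R$1,303,825.00 × 0.66 = R$860,524.50.
EPS = R$860,524.50 ÷ 2,728,000 = R$0.32.

R$0.32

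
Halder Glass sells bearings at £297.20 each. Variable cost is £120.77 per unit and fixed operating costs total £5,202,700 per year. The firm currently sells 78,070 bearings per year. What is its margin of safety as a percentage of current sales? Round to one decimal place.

62.2%

Unit CM = price − variable cost = £297.20 − £120.77 = £176.43. Break-even units = £5,202,700 ÷ £176.43 = 29,488.75; break-even revenue = 29,488.75 × £297.20 = £8,764,056.23.
Current sales = 78,070 × £297.20 = £23,202,404.00.
Margin of safety = (£23,202,404.00 − £8,764,056.23) ÷ £23,202,404.00 = 62.2%.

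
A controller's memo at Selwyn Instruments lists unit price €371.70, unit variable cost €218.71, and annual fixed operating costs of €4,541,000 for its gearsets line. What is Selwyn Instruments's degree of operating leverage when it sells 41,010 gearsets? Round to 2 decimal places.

3.62

Contribution at this volume is 41,010 × €152.99 = €6,274,119.90.
Subtracting fixed costs: EBIT = €6,274,119.90 − €4,541,000 = €1,733,119.90.
So DOL = total CM / EBIT = €6,274,119.90 / €1,733,119.90 = 3.6201.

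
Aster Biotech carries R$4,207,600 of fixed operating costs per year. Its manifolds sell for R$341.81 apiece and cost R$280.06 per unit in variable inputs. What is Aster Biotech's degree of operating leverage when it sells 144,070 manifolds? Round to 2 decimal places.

Total contribution margin = 144,070 × R$61.75 = R$8,896,322.50.
Operating income = contribution − fixed costs = R$8,896,322.50 − R$4,207,600 = R$4,688,722.50.
Degree of operating leverage = R$8,896,322.50 / R$4,688,722.50 = 1.8974.

1.90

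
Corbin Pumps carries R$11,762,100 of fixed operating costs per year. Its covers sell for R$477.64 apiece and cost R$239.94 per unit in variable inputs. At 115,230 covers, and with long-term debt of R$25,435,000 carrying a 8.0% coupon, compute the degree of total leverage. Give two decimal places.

Total contribution margin = 115,230 × R$237.70 = R$27,390,171.00.
EBIT = R$27,390,171.00 − R$11,762,100 = R$15,628,071.00. Interest = R$2,034,800.00, so EBIT − I = R$13,593,271.00.
DCL = contribution ÷ (EBIT − I) = R$27,390,171.00 ÷ R$13,593,271.00 = 2.0150.

2.01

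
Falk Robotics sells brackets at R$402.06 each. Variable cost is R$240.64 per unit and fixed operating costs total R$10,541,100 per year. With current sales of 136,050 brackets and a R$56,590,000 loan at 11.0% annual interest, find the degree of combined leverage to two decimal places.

Total contribution margin = 136,050 × R$161.42 = R$21,961,191.00.
Subtracting fixed costs: EBIT = R$21,961,191.00 − R$10,541,100 = R$11,420,091.00. Interest = R$6,224,900.00, so EBIT − I = R$5,195,191.00.
DCL = contribution ÷ (EBIT − I) = R$21,961,191.00 ÷ R$5,195,191.00 = 4.2272.

4.23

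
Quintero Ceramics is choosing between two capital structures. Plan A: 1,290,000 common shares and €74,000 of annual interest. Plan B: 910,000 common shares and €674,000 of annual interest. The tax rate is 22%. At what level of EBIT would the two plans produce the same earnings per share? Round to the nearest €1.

At indifference, (EBIT − 74,000)(1 − t)/1,290,000 = (EBIT − 674,000)(1 − t)/910,000.
The (1 − t) factor cancels: (EBIT − 74,000) × 910,000 = (EBIT − 674,000) × 1,290,000.
EBIT × (1,290,000 − 910,000) = 674,000 × 1,290,000 − 74,000 × 910,000 = 802,120,000,000, so EBIT = 802,120,000,000 ÷ 380,000 = 2,110,842.11.

€2,110,842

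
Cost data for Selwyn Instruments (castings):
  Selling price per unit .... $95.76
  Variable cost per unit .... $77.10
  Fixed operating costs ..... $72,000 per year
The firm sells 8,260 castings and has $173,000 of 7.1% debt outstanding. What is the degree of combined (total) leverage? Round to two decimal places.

Contribution at this volume is 8,260 × $18.66 = $154,131.60.
Operating income = contribution − fixed costs = $154,131.60 − $72,000 = $82,131.60. Interest = $12,283.00.
DOL = $154,131.60 ÷ $82,131.60 = 1.8766; DFL = $82,131.60 ÷ $69,848.60 = 1.1759.
DCL = DOL × DFL = 1.8766 × 1.1759 = 2.2067.

2.21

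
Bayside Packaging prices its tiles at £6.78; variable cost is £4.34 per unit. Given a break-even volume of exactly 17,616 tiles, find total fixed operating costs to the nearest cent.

Each unit contributes £6.78 − £4.34 = £2.44.
Fixed costs = break-even units × CM = 17,616 × £2.44 = £42,983.04.

£42,983.04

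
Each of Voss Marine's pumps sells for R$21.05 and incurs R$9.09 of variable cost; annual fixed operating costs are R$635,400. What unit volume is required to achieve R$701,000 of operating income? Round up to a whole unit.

Each unit contributes R$21.05 − R$9.09 = R$11.96.
Units = (FC + target) / CM = (R$635,400 + R$701,000) / R$11.96 = 111,739.13, so 111,740 pumps.

111,740 pumps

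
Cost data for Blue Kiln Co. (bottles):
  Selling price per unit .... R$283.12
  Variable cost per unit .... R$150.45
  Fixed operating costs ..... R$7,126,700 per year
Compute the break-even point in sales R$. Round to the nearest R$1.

R$15,208,497

CM per unit = R$283.12 − R$150.45 = R$132.67; CM ratio = R$132.67 / R$283.12 = 0.4686.
Break-even sales = FC ÷ CM ratio = R$7,126,700 × R$283.12 / R$132.67 = R$15,208,497.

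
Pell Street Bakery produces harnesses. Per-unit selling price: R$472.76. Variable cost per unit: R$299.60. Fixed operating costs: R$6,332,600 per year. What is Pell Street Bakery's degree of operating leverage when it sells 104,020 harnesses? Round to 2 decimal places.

Contribution at this volume is 104,020 × R$173.16 = R$18,012,103.20.
Operating income = contribution − fixed costs = R$18,012,103.20 − R$6,332,600 = R$11,679,503.20.
So DOL = total CM / EBIT = R$18,012,103.20 / R$11,679,503.20 = 1.5422.

1.54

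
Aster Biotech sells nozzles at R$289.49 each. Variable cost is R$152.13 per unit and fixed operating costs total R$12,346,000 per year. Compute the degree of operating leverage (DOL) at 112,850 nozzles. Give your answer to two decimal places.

Total contribution margin = 112,850 × R$137.36 = R$15,501,076.00.
Subtracting fixed costs: EBIT = R$15,501,076.00 − R$12,346,000 = R$3,155,076.00.
DOL = contribution ÷ EBIT = R$15,501,076.00 ÷ R$3,155,076.00 = 4.9131.

4.91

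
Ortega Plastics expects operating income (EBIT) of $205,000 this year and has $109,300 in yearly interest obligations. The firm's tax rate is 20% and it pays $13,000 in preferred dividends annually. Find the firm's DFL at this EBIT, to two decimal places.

2.58

Annual interest charges come to $109,300.00.
Pre-tax preferred-dividend burden = $13,000 ÷ (1 − 0.20) = $16,250.00.
DFL = EBIT ÷ [EBIT − I − D_p/(1−t)] = $205,000 ÷ [$205,000 − $109,300.00 − $16,250.00] = $205,000 ÷ $79,450.00 = 2.5802.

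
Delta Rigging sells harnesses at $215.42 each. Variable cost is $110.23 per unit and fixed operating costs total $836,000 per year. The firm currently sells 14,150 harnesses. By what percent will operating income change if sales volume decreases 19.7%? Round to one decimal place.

-44.9%

At 14,150 units, contribution = 14,150 × $105.19 = $1,488,438.50.
EBIT = $1,488,438.50 − $836,000 = $652,438.50.
Degree of operating leverage = $1,488,438.50 / $652,438.50 = 2.2813.
%ΔEBIT = DOL × %ΔSales = 2.2813 × -19.7% = -44.9%.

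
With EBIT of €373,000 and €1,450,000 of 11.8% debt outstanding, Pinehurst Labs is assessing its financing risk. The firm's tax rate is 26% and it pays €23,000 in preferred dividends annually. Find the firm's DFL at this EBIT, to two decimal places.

Interest = €171,100.00.
Pre-tax preferred-dividend burden = €23,000 ÷ (1 − 0.26) = €31,081.08.
DFL = EBIT ÷ [EBIT − I − D_p/(1−t)] = €373,000 ÷ [€373,000 − €171,100.00 − €31,081.08] = €373,000 ÷ €170,818.92 = 2.1836.

2.18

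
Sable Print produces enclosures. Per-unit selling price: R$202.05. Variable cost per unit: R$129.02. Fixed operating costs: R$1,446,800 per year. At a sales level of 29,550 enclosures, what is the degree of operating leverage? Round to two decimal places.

Contribution at this volume is 29,550 × R$73.03 = R$2,158,036.50.
Operating income = contribution − fixed costs = R$2,158,036.50 − R$1,446,800 = R$711,236.50.
DOL = contribution ÷ EBIT = R$2,158,036.50 ÷ R$711,236.50 = 3.0342.

3.03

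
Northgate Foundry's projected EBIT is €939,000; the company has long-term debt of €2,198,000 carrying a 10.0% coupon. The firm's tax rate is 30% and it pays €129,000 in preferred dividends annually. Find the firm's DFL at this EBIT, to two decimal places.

1.76

Annual interest charges come to €219,800.00.
Preferred dividends grossed up pre-tax: €129,000 / (1 − 0.30) = €184,285.71.
DFL = EBIT ÷ [EBIT − I − D_p/(1−t)] = €939,000 ÷ [€939,000 − €219,800.00 − €184,285.71] = €939,000 ÷ €534,914.29 = 1.7554.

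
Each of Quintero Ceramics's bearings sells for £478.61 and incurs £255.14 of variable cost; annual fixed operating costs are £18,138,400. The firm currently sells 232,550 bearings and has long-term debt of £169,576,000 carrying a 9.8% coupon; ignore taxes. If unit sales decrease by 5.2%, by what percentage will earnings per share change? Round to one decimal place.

-15.7%

At 232,550 units, contribution = 232,550 × £223.47 = £51,967,948.50.
Operating income = contribution − fixed costs = £51,967,948.50 − £18,138,400 = £33,829,548.50.
Interest = £16,618,448.00, so EBIT − I = £17,211,100.50.
DCL = total CM / (EBIT − I) = £51,967,948.50 / £17,211,100.50 = 3.0194.
%ΔEPS = DCL × %ΔSales = 3.0194 × -5.2% = -15.7%.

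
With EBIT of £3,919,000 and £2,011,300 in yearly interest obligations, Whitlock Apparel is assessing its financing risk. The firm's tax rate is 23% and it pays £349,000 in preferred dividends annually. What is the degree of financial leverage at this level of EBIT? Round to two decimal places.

Interest = £2,011,300.00.
Pre-tax preferred-dividend burden = £349,000 ÷ (1 − 0.23) = £453,246.75.
DFL = EBIT ÷ [EBIT − I − D_p/(1−t)] = £3,919,000 ÷ [£3,919,000 − £2,011,300.00 − £453,246.75] = £3,919,000 ÷ £1,454,453.25 = 2.6945.

2.69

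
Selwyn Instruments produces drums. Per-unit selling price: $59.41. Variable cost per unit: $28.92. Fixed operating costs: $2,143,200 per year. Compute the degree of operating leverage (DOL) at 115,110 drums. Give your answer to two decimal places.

At 115,110 units, contribution = 115,110 × $30.49 = $3,509,703.90.
Subtracting fixed costs: EBIT = $3,509,703.90 − $2,143,200 = $1,366,503.90.
So DOL = total CM / EBIT = $3,509,703.90 / $1,366,503.90 = 2.5684.

2.57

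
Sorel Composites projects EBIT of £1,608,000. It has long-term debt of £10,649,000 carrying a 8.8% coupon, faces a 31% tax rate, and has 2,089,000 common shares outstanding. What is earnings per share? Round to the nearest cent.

Interest = £937,112.00, so EBT = £1,608,000 − £937,112.00 = £670,888.00.
After tax at 31%: net income = £670,888.00 × 0.69 = £462,912.72.
Per share: £462,912.72 / 2,089,000 shares = £0.22.

£0.22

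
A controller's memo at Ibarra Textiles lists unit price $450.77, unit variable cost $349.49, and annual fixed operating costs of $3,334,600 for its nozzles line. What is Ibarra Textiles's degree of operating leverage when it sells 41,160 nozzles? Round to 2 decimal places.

5.00

Total contribution margin = 41,160 × $101.28 = $4,168,684.80.
Operating income = contribution − fixed costs = $4,168,684.80 − $3,334,600 = $834,084.80.
Degree of operating leverage = $4,168,684.80 / $834,084.80 = 4.9979.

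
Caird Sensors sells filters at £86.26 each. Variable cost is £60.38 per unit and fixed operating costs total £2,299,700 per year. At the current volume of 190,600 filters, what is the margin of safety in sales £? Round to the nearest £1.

£8,776,082

Contribution margin per unit = £86.26 − £60.38 = £25.88. Break-even units = £2,299,700 ÷ £25.88 = 88,860.12; break-even revenue = 88,860.12 × £86.26 = £7,665,074.27.
Current sales = 190,600 × £86.26 = £16,441,156.00.
Margin of safety = £16,441,156.00 − £7,665,074.27 = £8,776,082.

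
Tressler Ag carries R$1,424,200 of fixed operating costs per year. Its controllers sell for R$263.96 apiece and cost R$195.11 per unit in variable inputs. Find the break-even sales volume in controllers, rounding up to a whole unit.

Each unit contributes R$263.96 − R$195.11 = R$68.85.
Break-even volume = fixed costs ÷ CM per unit = R$1,424,200 ÷ R$68.85 = 20,685.55, so 20,686 controllers.

20,686 controllers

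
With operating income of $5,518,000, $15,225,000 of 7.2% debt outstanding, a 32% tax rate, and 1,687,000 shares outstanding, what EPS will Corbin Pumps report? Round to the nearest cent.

Interest = $1,096,200.00, so EBT = $5,518,000 − $1,096,200.00 = $4,421,800.00.
Net income = $4,421,800.00 × (1 − 0.32) = $3,006,824.00.
EPS = $3,006,824.00 ÷ 1,687,000 = $1.78.

$1.78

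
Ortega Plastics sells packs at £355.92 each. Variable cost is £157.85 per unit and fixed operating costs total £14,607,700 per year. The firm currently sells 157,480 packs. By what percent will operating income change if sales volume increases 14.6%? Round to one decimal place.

Contribution at this volume is 157,480 × £198.07 = £31,192,063.60.
Subtracting fixed costs: EBIT = £31,192,063.60 − £14,607,700 = £16,584,363.60.
Degree of operating leverage = £31,192,063.60 / £16,584,363.60 = 1.8808.
%ΔEBIT = DOL × %ΔSales = 1.8808 × +14.6% = +27.5%.

+27.5%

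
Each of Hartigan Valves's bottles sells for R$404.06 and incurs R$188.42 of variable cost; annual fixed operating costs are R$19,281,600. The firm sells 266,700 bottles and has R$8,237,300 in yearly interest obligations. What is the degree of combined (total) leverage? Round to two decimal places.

At 266,700 units, contribution = 266,700 × R$215.64 = R$57,511,188.00.
Operating income = contribution − fixed costs = R$57,511,188.00 − R$19,281,600 = R$38,229,588.00. Interest = R$8,237,300.00.
DOL = R$57,511,188.00 ÷ R$38,229,588.00 = 1.5044; DFL = R$38,229,588.00 ÷ R$29,992,288.00 = 1.2746.
Combined leverage = 1.5044 × 1.2746 = 1.9175.

1.92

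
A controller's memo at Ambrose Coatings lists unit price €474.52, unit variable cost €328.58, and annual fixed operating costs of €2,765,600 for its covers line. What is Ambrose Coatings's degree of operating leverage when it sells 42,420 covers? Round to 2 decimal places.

At 42,420 units, contribution = 42,420 × €145.94 = €6,190,774.80.
EBIT = €6,190,774.80 − €2,765,600 = €3,425,174.80.
DOL = contribution ÷ EBIT = €6,190,774.80 ÷ €3,425,174.80 = 1.8074.

1.81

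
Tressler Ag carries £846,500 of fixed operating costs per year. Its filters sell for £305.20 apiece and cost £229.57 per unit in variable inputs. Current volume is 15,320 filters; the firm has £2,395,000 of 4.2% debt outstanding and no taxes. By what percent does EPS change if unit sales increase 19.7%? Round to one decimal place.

At 15,320 units, contribution = 15,320 × £75.63 = £1,158,651.60.
EBIT = £1,158,651.60 − £846,500 = £312,151.60.
After interest of £100,590.00, pre-tax earnings = £211,561.60.
Degree of combined leverage = contribution ÷ (EBIT − I) = £1,158,651.60 ÷ £211,561.60 = 5.4767.
%ΔEPS = DCL × %ΔSales = 5.4767 × +19.7% = +107.9%.

+107.9%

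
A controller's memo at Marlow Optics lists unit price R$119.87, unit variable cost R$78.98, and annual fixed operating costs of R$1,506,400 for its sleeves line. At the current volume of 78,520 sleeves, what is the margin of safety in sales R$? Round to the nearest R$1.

R$4,996,145

Contribution margin per unit = R$119.87 − R$78.98 = R$40.89. Break-even units = R$1,506,400 ÷ R$40.89 = 36,840.30; break-even revenue = 36,840.30 × R$119.87 = R$4,416,047.15.
Actual sales revenue = 78,520 × R$119.87 = R$9,412,192.40.
Margin of safety = R$9,412,192.40 − R$4,416,047.15 = R$4,996,145.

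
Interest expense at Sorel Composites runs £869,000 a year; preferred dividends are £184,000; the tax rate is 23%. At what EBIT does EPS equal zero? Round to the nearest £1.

Preferred dividends are paid after tax, so their pre-tax equivalent is £184,000 ÷ (1 − 0.23) = £238,961.04.
EPS = 0 when EBIT covers interest plus the pre-tax preferred burden: £869,000 + £238,961.04 = £1,107,961.04.

£1,107,961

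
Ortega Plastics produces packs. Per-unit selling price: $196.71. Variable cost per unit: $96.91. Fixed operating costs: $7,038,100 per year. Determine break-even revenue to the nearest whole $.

$13,872,391

Contribution margin per unit = $196.71 − $96.91 = $99.80, a CM ratio of $99.80 ÷ $196.71 = 0.5073.
Break-even sales = FC ÷ CM ratio = $7,038,100 × $196.71 / $99.80 = $13,872,391.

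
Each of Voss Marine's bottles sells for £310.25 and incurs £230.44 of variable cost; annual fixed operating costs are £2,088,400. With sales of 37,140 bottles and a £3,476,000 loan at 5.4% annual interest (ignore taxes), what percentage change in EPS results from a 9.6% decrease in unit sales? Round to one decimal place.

Contribution at this volume is 37,140 × £79.81 = £2,964,143.40.
Operating income = contribution − fixed costs = £2,964,143.40 − £2,088,400 = £875,743.40.
After interest of £187,704.00, pre-tax earnings = £688,039.40.
Degree of combined leverage = contribution ÷ (EBIT − I) = £2,964,143.40 ÷ £688,039.40 = 4.3081.
EPS therefore changes by 4.3081 × (-9.6%) = -41.4%.

-41.4%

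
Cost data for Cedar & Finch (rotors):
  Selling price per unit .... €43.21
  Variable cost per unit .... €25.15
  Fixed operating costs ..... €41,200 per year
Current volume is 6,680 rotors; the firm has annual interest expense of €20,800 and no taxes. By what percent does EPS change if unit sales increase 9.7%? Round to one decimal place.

+20.0%

Total contribution margin = 6,680 × €18.06 = €120,640.80.
Subtracting fixed costs: EBIT = €120,640.80 − €41,200 = €79,440.80.
After interest of €20,800.00, pre-tax earnings = €58,640.80.
DCL = total CM / (EBIT − I) = €120,640.80 / €58,640.80 = 2.0573.
%ΔEPS = DCL × %ΔSales = 2.0573 × +9.7% = +20.0%.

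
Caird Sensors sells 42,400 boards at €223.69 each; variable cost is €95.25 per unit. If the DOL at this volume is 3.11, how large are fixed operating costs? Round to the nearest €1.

€3,694,777

Total contribution margin = 42,400 × €128.44 = €5,445,856.00.
DOL = contribution / EBIT, so EBIT = €5,445,856.00 / 3.11 = €1,751,079.10.
Fixed costs = CM − EBIT = €5,445,856.00 − €1,751,079.10 = €3,694,777.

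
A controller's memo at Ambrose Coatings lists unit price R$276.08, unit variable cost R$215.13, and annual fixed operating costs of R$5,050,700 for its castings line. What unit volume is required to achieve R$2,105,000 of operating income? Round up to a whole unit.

Unit CM = price − variable cost = R$276.08 − R$215.13 = R$60.95.
Units = (FC + target) / CM = (R$5,050,700 + R$2,105,000) / R$60.95 = 117,402.79, so 117,403 castings.

117,403 castings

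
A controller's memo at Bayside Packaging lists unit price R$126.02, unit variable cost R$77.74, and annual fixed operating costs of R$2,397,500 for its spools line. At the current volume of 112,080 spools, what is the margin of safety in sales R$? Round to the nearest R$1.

R$7,866,390

Contribution margin per unit = R$126.02 − R$77.74 = R$48.28. Break-even units = R$2,397,500 ÷ R$48.28 = 49,658.24; break-even revenue = 49,658.24 × R$126.02 = R$6,257,931.86.
Current sales = 112,080 × R$126.02 = R$14,124,321.60.
Margin of safety = R$14,124,321.60 − R$6,257,931.86 = R$7,866,390.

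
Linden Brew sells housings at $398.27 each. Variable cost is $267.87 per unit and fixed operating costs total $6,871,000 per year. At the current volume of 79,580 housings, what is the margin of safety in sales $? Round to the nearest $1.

$10,708,796

Contribution margin per unit = $398.27 − $267.87 = $130.40. Break-even units = $6,871,000 ÷ $130.40 = 52,691.72; break-even revenue = 52,691.72 × $398.27 = $20,985,530.44.
Actual sales revenue = 79,580 × $398.27 = $31,694,326.60.
Margin of safety = $31,694,326.60 − $20,985,530.44 = $10,708,796.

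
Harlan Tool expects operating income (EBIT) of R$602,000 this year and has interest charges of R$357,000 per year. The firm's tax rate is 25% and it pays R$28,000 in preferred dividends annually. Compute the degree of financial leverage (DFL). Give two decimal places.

2.90

Annual interest charges come to R$357,000.00.
Preferred dividends grossed up pre-tax: R$28,000 / (1 − 0.25) = R$37,333.33.
DFL = EBIT ÷ [EBIT − I − D_p/(1−t)] = R$602,000 ÷ [R$602,000 − R$357,000.00 − R$37,333.33] = R$602,000 ÷ R$207,666.67 = 2.8989.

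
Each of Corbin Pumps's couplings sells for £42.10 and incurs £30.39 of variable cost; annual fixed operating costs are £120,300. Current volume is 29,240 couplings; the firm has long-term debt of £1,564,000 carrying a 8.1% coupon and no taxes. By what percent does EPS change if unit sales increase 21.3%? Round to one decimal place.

Total contribution margin = 29,240 × £11.71 = £342,400.40.
Subtracting fixed costs: EBIT = £342,400.40 − £120,300 = £222,100.40.
After interest of £126,684.00, pre-tax earnings = £95,416.40.
DCL = total CM / (EBIT − I) = £342,400.40 / £95,416.40 = 3.5885.
%ΔEPS = DCL × %ΔSales = 3.5885 × +21.3% = +76.4%.

+76.4%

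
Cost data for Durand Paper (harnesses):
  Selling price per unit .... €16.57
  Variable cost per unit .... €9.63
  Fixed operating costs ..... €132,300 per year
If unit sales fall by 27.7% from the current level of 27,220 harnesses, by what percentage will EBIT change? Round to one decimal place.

Total contribution margin = 27,220 × €6.94 = €188,906.80.
Subtracting fixed costs: EBIT = €188,906.80 − €132,300 = €56,606.80.
Degree of operating leverage = €188,906.80 / €56,606.80 = 3.3372.
Operating income changes by 3.3372 × -27.7% = -92.4%.

-92.4%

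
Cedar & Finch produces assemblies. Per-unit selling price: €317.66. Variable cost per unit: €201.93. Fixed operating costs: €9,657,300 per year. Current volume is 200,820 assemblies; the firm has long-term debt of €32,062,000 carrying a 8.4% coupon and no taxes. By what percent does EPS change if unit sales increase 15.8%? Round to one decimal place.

+33.7%

Contribution at this volume is 200,820 × €115.73 = €23,240,898.60.
Subtracting fixed costs: EBIT = €23,240,898.60 − €9,657,300 = €13,583,598.60.
After interest of €2,693,208.00, pre-tax earnings = €10,890,390.60.
Degree of combined leverage = contribution ÷ (EBIT − I) = €23,240,898.60 ÷ €10,890,390.60 = 2.1341.
%ΔEPS = DCL × %ΔSales = 2.1341 × +15.8% = +33.7%.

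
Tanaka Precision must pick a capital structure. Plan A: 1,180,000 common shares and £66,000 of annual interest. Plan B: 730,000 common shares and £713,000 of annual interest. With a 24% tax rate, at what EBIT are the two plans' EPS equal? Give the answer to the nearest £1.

£1,762,578

At indifference, (EBIT − 66,000)(1 − t)/1,180,000 = (EBIT − 713,000)(1 − t)/730,000.
Cancelling (1 − t) and cross-multiplying: 730,000·(EBIT − 66,000) = 1,180,000·(EBIT − 713,000).
Solving, EBIT = (713,000·1,180,000 − 66,000·730,000) / (1,180,000 − 730,000) = 793,160,000,000 / 450,000 = 1,762,577.78.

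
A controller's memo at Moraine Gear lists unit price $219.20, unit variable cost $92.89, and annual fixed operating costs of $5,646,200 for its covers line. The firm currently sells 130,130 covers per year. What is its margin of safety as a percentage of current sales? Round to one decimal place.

65.6%

Contribution margin per unit = $219.20 − $92.89 = $126.31. Break-even units = $5,646,200 ÷ $126.31 = 44,701.13; break-even revenue = 44,701.13 × $219.20 = $9,798,488.16.
Actual sales revenue = 130,130 × $219.20 = $28,524,496.00.
Margin of safety = ($28,524,496.00 − $9,798,488.16) ÷ $28,524,496.00 = 65.6%.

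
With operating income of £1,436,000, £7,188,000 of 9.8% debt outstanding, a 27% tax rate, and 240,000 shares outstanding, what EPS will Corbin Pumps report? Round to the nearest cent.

Interest = £704,424.00, so EBT = £1,436,000 − £704,424.00 = £731,576.00.
Net income = £731,576.00 × (1 − 0.27) = £534,050.48.
EPS = £534,050.48 ÷ 240,000 = £2.23.

£2.23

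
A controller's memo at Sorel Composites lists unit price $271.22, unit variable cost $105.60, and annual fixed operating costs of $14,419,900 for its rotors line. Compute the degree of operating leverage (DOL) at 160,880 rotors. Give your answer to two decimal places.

At 160,880 units, contribution = 160,880 × $165.62 = $26,644,945.60.
Operating income = contribution − fixed costs = $26,644,945.60 − $14,419,900 = $12,225,045.60.
So DOL = total CM / EBIT = $26,644,945.60 / $12,225,045.60 = 2.1795.

2.18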